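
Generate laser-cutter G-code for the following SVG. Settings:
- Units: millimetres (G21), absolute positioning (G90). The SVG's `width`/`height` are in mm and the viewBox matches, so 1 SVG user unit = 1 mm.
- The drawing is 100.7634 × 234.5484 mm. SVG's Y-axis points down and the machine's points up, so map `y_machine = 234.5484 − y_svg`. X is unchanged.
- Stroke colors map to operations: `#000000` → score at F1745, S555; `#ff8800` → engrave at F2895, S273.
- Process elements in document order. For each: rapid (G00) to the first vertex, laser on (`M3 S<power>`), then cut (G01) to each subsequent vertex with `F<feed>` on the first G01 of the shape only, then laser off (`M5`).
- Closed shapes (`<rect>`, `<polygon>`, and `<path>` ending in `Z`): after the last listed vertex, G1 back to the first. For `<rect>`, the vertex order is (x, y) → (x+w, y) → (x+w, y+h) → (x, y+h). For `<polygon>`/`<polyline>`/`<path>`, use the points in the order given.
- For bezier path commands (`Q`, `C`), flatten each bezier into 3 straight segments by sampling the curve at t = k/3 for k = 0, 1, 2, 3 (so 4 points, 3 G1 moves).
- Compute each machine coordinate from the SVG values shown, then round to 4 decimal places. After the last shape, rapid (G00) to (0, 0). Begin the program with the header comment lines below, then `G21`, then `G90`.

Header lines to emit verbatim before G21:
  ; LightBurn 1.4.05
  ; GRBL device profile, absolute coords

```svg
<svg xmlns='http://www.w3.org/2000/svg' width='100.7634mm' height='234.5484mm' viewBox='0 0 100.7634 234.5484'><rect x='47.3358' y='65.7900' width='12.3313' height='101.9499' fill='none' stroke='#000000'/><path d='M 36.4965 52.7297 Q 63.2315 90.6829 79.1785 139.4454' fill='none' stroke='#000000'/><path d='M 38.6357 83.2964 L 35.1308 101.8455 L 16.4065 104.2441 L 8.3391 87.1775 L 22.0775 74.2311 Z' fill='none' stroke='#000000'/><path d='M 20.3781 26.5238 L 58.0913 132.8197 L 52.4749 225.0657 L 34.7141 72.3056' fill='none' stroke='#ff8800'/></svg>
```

; LightBurn 1.4.05
; GRBL device profile, absolute coords
G21
G90
G00 X47.3358 Y168.7584
M3 S555
G01 X59.6671 Y168.7584 F1745
G01 X59.6671 Y66.8085
G01 X47.3358 Y66.8085
G01 X47.3358 Y168.7584
M5
G00 X36.4965 Y181.8187
M3 S555
G01 X53.1212 Y155.3155 F1745
G01 X67.3485 Y126.4103
G01 X79.1785 Y95.1030
M5
G00 X38.6357 Y151.2520
M3 S555
G01 X35.1308 Y132.7029 F1745
G01 X16.4065 Y130.3043
G01 X8.3391 Y147.3709
G01 X22.0775 Y160.3173
G01 X38.6357 Y151.2520
M5
G00 X20.3781 Y208.0246
M3 S273
G01 X58.0913 Y101.7287 F2895
G01 X52.4749 Y9.4827
G01 X34.7141 Y162.2428
M5
G00 X0.0000 Y0.0000

1 u = 1 mm; y_m = 234.5484 − y.

[1] `<rect>` rectangle, #000000→score S555 F1745: (47.3358,168.7584) → (59.6671,168.7584) → (59.6671,66.8085) → (47.3358,66.8085) → (47.3358,168.7584) (closed)

[2] `<path>` quadratic bezier, #000000→score S555 F1745: (36.4965,181.8187) → (53.1212,155.3155) → (67.3485,126.4103) → (79.1785,95.1030)

[3] `<path>` regular polygon, #000000→score S555 F1745: (38.6357,151.2520) → (35.1308,132.7029) → (16.4065,130.3043) → (8.3391,147.3709) → (22.0775,160.3173) → (38.6357,151.2520) (closed)

[4] `<path>` open polyline, #ff8800→engrave S273 F2895: (20.3781,208.0246) → (58.0913,101.7287) → (52.4749,9.4827) → (34.7141,162.2428)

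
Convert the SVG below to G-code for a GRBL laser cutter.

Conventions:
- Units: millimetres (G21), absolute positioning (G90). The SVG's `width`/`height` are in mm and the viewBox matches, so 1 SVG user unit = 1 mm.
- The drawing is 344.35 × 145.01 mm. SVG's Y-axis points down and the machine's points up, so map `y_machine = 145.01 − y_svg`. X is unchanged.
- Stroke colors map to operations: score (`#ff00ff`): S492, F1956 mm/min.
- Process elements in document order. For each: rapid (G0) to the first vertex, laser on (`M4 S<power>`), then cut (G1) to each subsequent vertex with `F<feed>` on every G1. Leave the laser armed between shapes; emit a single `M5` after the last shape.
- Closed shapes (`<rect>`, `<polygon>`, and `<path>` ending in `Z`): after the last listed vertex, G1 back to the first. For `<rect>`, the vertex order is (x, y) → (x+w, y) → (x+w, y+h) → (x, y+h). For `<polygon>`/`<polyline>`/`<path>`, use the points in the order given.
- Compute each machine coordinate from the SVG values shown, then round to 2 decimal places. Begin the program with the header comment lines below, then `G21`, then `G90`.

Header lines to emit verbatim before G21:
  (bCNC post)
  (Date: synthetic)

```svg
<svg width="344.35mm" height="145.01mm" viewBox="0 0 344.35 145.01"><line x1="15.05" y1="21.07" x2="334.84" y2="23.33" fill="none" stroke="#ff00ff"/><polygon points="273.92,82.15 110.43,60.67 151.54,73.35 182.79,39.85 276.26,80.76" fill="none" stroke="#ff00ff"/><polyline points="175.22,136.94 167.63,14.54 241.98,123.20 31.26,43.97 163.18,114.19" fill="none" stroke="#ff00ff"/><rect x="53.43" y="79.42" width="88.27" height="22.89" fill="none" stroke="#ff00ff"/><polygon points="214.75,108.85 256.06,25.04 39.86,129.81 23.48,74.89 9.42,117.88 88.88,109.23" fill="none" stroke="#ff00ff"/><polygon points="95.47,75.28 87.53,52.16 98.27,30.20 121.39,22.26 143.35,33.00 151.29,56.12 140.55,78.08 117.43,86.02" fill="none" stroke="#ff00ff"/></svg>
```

(bCNC post)
(Date: synthetic)
G21
G90
G0 X15.05 Y123.94
M4 S492
G1 X334.84 Y121.68 F1956
G0 X273.92 Y62.86
M4 S492
G1 X110.43 Y84.34 F1956
G1 X151.54 Y71.66 F1956
G1 X182.79 Y105.16 F1956
G1 X276.26 Y64.25 F1956
G1 X273.92 Y62.86 F1956
G0 X175.22 Y8.07
M4 S492
G1 X167.63 Y130.47 F1956
G1 X241.98 Y21.81 F1956
G1 X31.26 Y101.04 F1956
G1 X163.18 Y30.82 F1956
G0 X53.43 Y65.59
M4 S492
G1 X141.70 Y65.59 F1956
G1 X141.70 Y42.70 F1956
G1 X53.43 Y42.70 F1956
G1 X53.43 Y65.59 F1956
G0 X214.75 Y36.16
M4 S492
G1 X256.06 Y119.97 F1956
G1 X39.86 Y15.20 F1956
G1 X23.48 Y70.12 F1956
G1 X9.42 Y27.13 F1956
G1 X88.88 Y35.78 F1956
G1 X214.75 Y36.16 F1956
G0 X95.47 Y69.73
M4 S492
G1 X87.53 Y92.85 F1956
G1 X98.27 Y114.81 F1956
G1 X121.39 Y122.75 F1956
G1 X143.35 Y112.01 F1956
G1 X151.29 Y88.89 F1956
G1 X140.55 Y66.93 F1956
G1 X117.43 Y58.99 F1956
G1 X95.47 Y69.73 F1956
M5

1 u = 1 mm; y_m = 145.01 − y.

[1] `<line>` line segment, #ff00ff→score S492 F1956: (15.05,123.94) → (334.84,121.68)

[2] `<polygon>` closed polygon, #ff00ff→score S492 F1956: (273.92,62.86) → (110.43,84.34) → (151.54,71.66) → (182.79,105.16) → (276.26,64.25) → (273.92,62.86) (closed)

[3] `<polyline>` open polyline, #ff00ff→score S492 F1956: (175.22,8.07) → (167.63,130.47) → (241.98,21.81) → (31.26,101.04) → (163.18,30.82)

[4] `<rect>` rectangle, #ff00ff→score S492 F1956: (53.43,65.59) → (141.70,65.59) → (141.70,42.70) → (53.43,42.70) → (53.43,65.59) (closed)

[5] `<polygon>` closed polygon, #ff00ff→score S492 F1956: (214.75,36.16) → (256.06,119.97) → (39.86,15.20) → (23.48,70.12) → (9.42,27.13) → (88.88,35.78) → (214.75,36.16) (closed)

[6] `<polygon>` regular polygon, #ff00ff→score S492 F1956: (95.47,69.73) → (87.53,92.85) → (98.27,114.81) → (121.39,122.75) → (143.35,112.01) → (151.29,88.89) → (140.55,66.93) → (117.43,58.99) → (95.47,69.73) (closed)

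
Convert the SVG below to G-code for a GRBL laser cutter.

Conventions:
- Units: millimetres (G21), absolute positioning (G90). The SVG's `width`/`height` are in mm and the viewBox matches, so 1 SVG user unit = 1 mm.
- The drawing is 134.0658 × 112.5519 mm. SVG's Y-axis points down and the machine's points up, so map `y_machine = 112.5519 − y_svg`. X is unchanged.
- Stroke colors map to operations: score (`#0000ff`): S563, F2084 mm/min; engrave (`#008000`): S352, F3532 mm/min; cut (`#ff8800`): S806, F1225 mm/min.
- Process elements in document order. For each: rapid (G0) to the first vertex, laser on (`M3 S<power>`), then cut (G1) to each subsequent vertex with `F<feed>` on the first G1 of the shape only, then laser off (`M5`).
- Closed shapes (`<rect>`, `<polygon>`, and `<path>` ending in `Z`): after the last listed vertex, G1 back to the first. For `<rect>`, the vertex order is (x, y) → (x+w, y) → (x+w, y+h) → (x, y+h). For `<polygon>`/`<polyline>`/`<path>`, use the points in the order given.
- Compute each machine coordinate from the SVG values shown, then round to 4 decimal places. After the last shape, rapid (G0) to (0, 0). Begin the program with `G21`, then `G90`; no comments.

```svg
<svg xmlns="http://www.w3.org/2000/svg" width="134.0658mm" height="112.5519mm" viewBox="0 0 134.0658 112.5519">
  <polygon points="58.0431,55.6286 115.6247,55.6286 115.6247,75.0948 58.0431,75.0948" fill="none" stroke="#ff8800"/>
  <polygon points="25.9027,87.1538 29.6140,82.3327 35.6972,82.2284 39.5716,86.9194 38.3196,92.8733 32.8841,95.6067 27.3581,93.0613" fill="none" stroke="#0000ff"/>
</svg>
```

G21
G90
G0 X58.0431 Y56.9233
M3 S806
G1 X115.6247 Y56.9233 F1225
G1 X115.6247 Y37.4571
G1 X58.0431 Y37.4571
G1 X58.0431 Y56.9233
M5
G0 X25.9027 Y25.3981
M3 S563
G1 X29.6140 Y30.2192 F2084
G1 X35.6972 Y30.3235
G1 X39.5716 Y25.6325
G1 X38.3196 Y19.6786
G1 X32.8841 Y16.9452
G1 X27.3581 Y19.4906
G1 X25.9027 Y25.3981
M5
G0 X0.0000 Y0.0000

1 u = 1 mm; y_m = 112.5519 − y.

[1] `<polygon>` rectangle, #ff8800→cut S806 F1225: (58.0431,56.9233) → (115.6247,56.9233) → (115.6247,37.4571) → (58.0431,37.4571) → (58.0431,56.9233) (closed)

[2] `<polygon>` regular polygon, #0000ff→score S563 F2084: (25.9027,25.3981) → (29.6140,30.2192) → (35.6972,30.3235) → (39.5716,25.6325) → (38.3196,19.6786) → (32.8841,16.9452) → (27.3581,19.4906) → (25.9027,25.3981) (closed)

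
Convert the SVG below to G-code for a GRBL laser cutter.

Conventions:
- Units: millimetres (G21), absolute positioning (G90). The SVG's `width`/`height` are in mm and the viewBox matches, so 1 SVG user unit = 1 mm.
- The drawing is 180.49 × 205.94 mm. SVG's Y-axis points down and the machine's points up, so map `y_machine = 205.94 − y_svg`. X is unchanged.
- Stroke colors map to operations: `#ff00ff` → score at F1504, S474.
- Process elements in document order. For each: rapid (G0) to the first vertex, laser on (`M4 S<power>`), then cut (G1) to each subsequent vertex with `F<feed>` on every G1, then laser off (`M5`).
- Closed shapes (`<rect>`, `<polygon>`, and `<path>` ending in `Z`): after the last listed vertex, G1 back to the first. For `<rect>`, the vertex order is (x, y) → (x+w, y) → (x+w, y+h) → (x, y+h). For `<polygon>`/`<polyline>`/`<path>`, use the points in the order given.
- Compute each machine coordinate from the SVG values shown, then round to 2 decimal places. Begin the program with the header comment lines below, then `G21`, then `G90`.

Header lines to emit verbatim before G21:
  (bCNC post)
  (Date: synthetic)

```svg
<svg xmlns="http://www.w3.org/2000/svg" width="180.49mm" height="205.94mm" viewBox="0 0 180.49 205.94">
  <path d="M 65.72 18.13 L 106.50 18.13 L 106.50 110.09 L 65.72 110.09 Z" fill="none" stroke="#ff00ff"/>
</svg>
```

Since the viewBox matches the mm dimensions, user units are millimetres directly. The only transform is the Y-flip y_m = 205.94 − y_svg.

Shape 1 is a rectangle drawn with `<path>`. Its stroke #ff00ff means score at S474, F1504. After flipping Y the toolpath is (65.72,187.81) → (106.50,187.81) → (106.50,95.85) → (65.72,95.85) → (65.72,187.81), returning to the start.

(bCNC post)
(Date: synthetic)
G21
G90
G0 X65.72 Y187.81
M4 S474
G1 X106.50 Y187.81 F1504
G1 X106.50 Y95.85 F1504
G1 X65.72 Y95.85 F1504
G1 X65.72 Y187.81 F1504
M5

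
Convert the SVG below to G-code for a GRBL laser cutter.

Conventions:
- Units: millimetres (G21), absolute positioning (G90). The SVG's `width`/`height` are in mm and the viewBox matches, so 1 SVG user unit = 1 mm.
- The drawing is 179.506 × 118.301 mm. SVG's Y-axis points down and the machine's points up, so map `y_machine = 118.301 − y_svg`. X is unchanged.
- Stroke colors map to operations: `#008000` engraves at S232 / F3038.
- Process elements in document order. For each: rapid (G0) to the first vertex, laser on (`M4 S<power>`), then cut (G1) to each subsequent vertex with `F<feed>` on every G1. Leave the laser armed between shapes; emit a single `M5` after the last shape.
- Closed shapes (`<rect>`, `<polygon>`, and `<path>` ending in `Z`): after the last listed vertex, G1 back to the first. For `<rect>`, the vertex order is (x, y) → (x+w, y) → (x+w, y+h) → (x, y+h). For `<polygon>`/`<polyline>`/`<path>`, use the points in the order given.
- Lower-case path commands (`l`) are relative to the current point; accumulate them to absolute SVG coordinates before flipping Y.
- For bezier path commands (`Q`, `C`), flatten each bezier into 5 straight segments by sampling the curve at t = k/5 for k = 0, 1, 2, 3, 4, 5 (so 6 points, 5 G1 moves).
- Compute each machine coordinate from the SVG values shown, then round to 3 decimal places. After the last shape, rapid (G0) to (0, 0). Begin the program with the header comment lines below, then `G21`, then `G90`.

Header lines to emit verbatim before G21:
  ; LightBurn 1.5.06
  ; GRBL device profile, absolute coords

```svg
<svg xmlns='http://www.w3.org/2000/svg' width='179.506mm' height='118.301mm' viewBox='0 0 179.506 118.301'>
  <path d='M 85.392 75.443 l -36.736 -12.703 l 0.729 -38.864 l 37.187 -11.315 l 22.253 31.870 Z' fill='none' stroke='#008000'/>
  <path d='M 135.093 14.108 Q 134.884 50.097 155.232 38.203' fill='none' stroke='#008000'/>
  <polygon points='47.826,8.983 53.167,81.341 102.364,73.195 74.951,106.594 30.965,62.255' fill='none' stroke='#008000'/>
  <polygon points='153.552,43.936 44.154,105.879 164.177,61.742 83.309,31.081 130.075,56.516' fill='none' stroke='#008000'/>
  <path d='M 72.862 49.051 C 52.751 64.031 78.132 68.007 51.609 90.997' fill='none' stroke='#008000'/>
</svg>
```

; LightBurn 1.5.06
; GRBL device profile, absolute coords
G21
G90
G0 X85.392 Y42.858
M4 S232
G1 X48.656 Y55.561 F3038
G1 X49.385 Y94.425 F3038
G1 X86.572 Y105.740 F3038
G1 X108.825 Y73.870 F3038
G1 X85.392 Y42.858 F3038
G0 X135.093 Y104.193
M4 S232
G1 X135.832 Y91.713 F3038
G1 X138.215 Y83.063 F3038
G1 X142.243 Y78.244 F3038
G1 X147.915 Y77.256 F3038
G1 X155.232 Y80.098 F3038
G0 X47.826 Y109.318
M4 S232
G1 X53.167 Y36.960 F3038
G1 X102.364 Y45.106 F3038
G1 X74.951 Y11.707 F3038
G1 X30.965 Y56.046 F3038
G1 X47.826 Y109.318 F3038
G0 X153.552 Y74.365
M4 S232
G1 X44.154 Y12.422 F3038
G1 X164.177 Y56.559 F3038
G1 X83.309 Y87.220 F3038
G1 X130.075 Y61.785 F3038
G1 X153.552 Y74.365 F3038
G0 X72.862 Y69.250
M4 S232
G1 X65.475 Y61.342 F3038
G1 X64.332 Y54.635 F3038
G1 X64.756 Y47.686 F3038
G1 X62.073 Y39.056 F3038
G1 X51.609 Y27.304 F3038
M5
G0 X0.000 Y0.000

viewBox `0 0 179.506 118.301` with mm width/height → 1 unit = 1 mm. Flip: y_m = 118.301 − y_svg.

**Shape 1** — `<path>` regular polygon, stroke `#008000` → engrave (S232, F3038). Machine vertices: (85.392,42.858) → (48.656,55.561) → (49.385,94.425) → (86.572,105.740) → (108.825,73.870) → (85.392,42.858). Closed: final G1 returns to the first vertex.

**Shape 2** — `<path>` quadratic bezier, stroke `#008000` → engrave (S232, F3038). Control points (SVG): P0=(135.093,14.108), P1=(134.884,50.097), P2=(155.232,38.203); sampled at t=k/5. Machine vertices: (135.093,104.193) → (135.832,91.713) → (138.215,83.063) → (142.243,78.244) → (147.915,77.256) → (155.232,80.098). Open path.

**Shape 3** — `<polygon>` closed polygon, stroke `#008000` → engrave (S232, F3038). Machine vertices: (47.826,109.318) → (53.167,36.960) → (102.364,45.106) → (74.951,11.707) → (30.965,56.046) → (47.826,109.318). Closed: final G1 returns to the first vertex.

**Shape 4** — `<polygon>` closed polygon, stroke `#008000` → engrave (S232, F3038). Machine vertices: (153.552,74.365) → (44.154,12.422) → (164.177,56.559) → (83.309,87.220) → (130.075,61.785) → (153.552,74.365). Closed: final G1 returns to the first vertex.

**Shape 5** — `<path>` cubic bezier, stroke `#008000` → engrave (S232, F3038). Control points (SVG): P0=(72.862,49.051), P1=(52.751,64.031), P2=(78.132,68.007), P3=(51.609,90.997); sampled at t=k/5. Machine vertices: (72.862,69.250) → (65.475,61.342) → (64.332,54.635) → (64.756,47.686) → (62.073,39.056) → (51.609,27.304). Open path.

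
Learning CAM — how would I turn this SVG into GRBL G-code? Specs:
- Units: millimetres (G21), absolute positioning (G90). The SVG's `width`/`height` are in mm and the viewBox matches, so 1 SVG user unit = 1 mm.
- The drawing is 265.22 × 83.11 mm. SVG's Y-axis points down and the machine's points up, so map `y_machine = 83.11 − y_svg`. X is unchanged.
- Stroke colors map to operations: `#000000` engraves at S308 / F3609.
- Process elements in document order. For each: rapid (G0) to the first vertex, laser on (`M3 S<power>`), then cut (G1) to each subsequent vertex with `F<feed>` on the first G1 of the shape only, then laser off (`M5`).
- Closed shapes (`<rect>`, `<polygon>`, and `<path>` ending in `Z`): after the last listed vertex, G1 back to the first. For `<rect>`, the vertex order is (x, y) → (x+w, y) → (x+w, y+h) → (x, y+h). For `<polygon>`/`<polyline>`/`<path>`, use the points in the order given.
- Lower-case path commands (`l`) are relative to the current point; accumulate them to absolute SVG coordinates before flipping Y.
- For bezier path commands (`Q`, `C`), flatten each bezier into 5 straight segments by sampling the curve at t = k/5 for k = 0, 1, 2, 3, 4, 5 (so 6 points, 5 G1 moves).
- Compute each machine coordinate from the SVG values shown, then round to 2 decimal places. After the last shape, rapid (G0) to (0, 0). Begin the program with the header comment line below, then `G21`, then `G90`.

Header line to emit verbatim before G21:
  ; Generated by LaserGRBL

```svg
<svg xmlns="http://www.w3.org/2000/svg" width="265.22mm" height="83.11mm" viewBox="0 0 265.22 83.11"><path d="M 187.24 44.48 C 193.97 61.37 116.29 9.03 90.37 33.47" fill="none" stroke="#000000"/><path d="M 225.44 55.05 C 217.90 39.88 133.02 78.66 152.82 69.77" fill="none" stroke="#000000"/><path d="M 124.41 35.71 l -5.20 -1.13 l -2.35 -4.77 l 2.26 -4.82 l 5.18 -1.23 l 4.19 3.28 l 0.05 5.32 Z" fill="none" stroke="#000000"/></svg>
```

1 u = 1 mm; y_m = 83.11 − y.

[1] `<path>` cubic bezier, #000000→engrave S308 F3609: (187.24,38.63) → (182.24,35.64) → (163.51,42.25) → (137.60,51.46) → (111.04,56.26) → (90.37,49.64)

[2] `<path>` cubic bezier, #000000→engrave S308 F3609: (225.44,28.06) → (213.09,31.50) → (190.92,26.87) → (167.66,19.05) → (152.05,12.91) → (152.82,13.34)

[3] `<path>` regular polygon, #000000→engrave S308 F3609: (124.41,47.40) → (119.21,48.53) → (116.86,53.30) → (119.12,58.12) → (124.30,59.35) → (128.49,56.07) → (128.54,50.75) → (124.41,47.40) (closed)

; Generated by LaserGRBL
G21
G90
G0 X187.24 Y38.63
M3 S308
G1 X182.24 Y35.64 F3609
G1 X163.51 Y42.25
G1 X137.60 Y51.46
G1 X111.04 Y56.26
G1 X90.37 Y49.64
M5
G0 X225.44 Y28.06
M3 S308
G1 X213.09 Y31.50 F3609
G1 X190.92 Y26.87
G1 X167.66 Y19.05
G1 X152.05 Y12.91
G1 X152.82 Y13.34
M5
G0 X124.41 Y47.40
M3 S308
G1 X119.21 Y48.53 F3609
G1 X116.86 Y53.30
G1 X119.12 Y58.12
G1 X124.30 Y59.35
G1 X128.49 Y56.07
G1 X128.54 Y50.75
G1 X124.41 Y47.40
M5
G0 X0.00 Y0.00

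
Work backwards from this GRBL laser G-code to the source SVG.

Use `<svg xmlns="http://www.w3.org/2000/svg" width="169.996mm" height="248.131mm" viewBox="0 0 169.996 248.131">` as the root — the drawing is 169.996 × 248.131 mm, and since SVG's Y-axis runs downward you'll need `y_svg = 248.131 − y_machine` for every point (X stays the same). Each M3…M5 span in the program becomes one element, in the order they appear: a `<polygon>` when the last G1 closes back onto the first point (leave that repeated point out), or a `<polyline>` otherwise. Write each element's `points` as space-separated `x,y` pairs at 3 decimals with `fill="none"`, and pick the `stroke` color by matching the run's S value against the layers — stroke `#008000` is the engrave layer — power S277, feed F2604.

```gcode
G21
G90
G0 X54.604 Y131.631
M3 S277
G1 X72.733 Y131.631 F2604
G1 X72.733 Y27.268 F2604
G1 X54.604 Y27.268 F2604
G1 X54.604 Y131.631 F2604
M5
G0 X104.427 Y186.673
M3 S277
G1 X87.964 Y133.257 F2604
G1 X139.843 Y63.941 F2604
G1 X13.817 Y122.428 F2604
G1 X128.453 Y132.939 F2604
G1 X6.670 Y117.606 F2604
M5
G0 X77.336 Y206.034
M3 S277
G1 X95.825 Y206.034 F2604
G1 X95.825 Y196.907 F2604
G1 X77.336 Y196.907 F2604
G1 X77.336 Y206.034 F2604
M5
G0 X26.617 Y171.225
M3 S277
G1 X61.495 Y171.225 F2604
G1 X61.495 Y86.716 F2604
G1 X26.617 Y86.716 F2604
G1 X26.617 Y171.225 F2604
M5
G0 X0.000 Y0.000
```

<svg xmlns="http://www.w3.org/2000/svg" width="169.996mm" height="248.131mm" viewBox="0 0 169.996 248.131">
  <polygon points="54.604,116.500 72.733,116.500 72.733,220.863 54.604,220.863" fill="none" stroke="#008000"/>
  <polyline points="104.427,61.458 87.964,114.874 139.843,184.190 13.817,125.703 128.453,115.192 6.670,130.525" fill="none" stroke="#008000"/>
  <polygon points="77.336,42.097 95.825,42.097 95.825,51.224 77.336,51.224" fill="none" stroke="#008000"/>
  <polygon points="26.617,76.906 61.495,76.906 61.495,161.415 26.617,161.415" fill="none" stroke="#008000"/>
</svg>

Each laser-on run becomes one SVG element. Flip Y back into SVG space with y_svg = 248.131 − y_machine. Every run uses S277, so all elements get stroke `#008000` (engrave).

Run 1: The run returns to its start, so emit a `<polygon>` with points (Y-flipped): 54.604,116.500 72.733,116.500 72.733,220.863 54.604,220.863.

Run 2: The run is open, so emit a `<polyline>` with points (Y-flipped): 104.427,61.458 87.964,114.874 139.843,184.190 13.817,125.703 128.453,115.192 6.670,130.525.

Run 3: The run returns to its start, so emit a `<polygon>` with points (Y-flipped): 77.336,42.097 95.825,42.097 95.825,51.224 77.336,51.224.

Run 4: The run returns to its start, so emit a `<polygon>` with points (Y-flipped): 26.617,76.906 61.495,76.906 61.495,161.415 26.617,161.415.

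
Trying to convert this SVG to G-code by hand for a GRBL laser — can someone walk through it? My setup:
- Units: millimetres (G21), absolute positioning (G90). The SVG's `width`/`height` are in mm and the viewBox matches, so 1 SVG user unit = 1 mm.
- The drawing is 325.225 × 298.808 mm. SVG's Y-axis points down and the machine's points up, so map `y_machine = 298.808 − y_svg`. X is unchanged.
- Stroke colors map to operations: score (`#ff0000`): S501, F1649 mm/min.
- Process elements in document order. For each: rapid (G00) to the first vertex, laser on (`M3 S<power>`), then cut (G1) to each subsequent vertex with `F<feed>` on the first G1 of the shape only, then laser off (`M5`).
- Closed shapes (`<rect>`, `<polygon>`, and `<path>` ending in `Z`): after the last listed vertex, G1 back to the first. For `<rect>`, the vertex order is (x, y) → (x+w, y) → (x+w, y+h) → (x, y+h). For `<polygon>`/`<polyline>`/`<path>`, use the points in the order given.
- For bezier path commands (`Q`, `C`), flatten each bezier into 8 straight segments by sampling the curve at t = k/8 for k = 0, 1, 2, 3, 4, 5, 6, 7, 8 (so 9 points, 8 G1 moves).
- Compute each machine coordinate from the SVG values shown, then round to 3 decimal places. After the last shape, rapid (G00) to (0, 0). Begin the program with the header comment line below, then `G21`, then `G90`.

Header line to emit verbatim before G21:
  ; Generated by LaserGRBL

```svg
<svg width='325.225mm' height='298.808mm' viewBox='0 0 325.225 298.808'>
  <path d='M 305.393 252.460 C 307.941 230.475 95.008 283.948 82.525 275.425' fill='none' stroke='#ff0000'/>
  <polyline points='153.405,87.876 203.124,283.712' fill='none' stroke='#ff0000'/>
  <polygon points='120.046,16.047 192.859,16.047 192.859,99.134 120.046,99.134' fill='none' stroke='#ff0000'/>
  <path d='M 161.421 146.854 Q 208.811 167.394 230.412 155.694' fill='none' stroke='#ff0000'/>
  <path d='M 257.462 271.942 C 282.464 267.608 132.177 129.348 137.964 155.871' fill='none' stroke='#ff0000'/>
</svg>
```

Since the viewBox matches the mm dimensions, user units are millimetres directly. The only transform is the Y-flip y_m = 298.808 − y_svg.

Shape 1 is a cubic bezier drawn with `<path>`. Its stroke #ff0000 means score at S501, F1649. After flipping Y the toolpath is (305.393,46.348) → (297.060,51.324) → (273.400,50.836) → (239.287,46.496) → (199.596,39.914) → (159.199,32.701) → (122.973,26.467) → (95.790,22.824) → (82.525,23.383).

Shape 2 is a line segment drawn with `<polyline>`. Its stroke #ff0000 means score at S501, F1649. After flipping Y the toolpath is (153.405,210.932) → (203.124,15.096).

Shape 3 is a rectangle drawn with `<polygon>`. Its stroke #ff0000 means score at S501, F1649. After flipping Y the toolpath is (120.046,282.761) → (192.859,282.761) → (192.859,199.674) → (120.046,199.674) → (120.046,282.761), returning to the start.

Shape 4 is a quadratic bezier drawn with `<path>`. Its stroke #ff0000 means score at S501, F1649. After flipping Y the toolpath is (161.421,151.954) → (172.866,147.323) → (183.504,143.699) → (193.337,141.083) → (202.364,139.474) → (210.585,138.873) → (218.000,139.279) → (224.609,140.693) → (230.412,143.114).

Shape 5 is a cubic bezier drawn with `<path>`. Its stroke #ff0000 means score at S501, F1649. After flipping Y the toolpath is (257.462,26.866) → (259.268,34.186) → (248.524,50.560) → (229.113,72.490) → (204.919,96.473) → (179.823,119.010) → (157.710,136.600) → (142.463,145.742) → (137.964,142.937).

; Generated by LaserGRBL
G21
G90
G00 X305.393 Y46.348
M3 S501
G1 X297.060 Y51.324 F1649
G1 X273.400 Y50.836
G1 X239.287 Y46.496
G1 X199.596 Y39.914
G1 X159.199 Y32.701
G1 X122.973 Y26.467
G1 X95.790 Y22.824
G1 X82.525 Y23.383
M5
G00 X153.405 Y210.932
M3 S501
G1 X203.124 Y15.096 F1649
M5
G00 X120.046 Y282.761
M3 S501
G1 X192.859 Y282.761 F1649
G1 X192.859 Y199.674
G1 X120.046 Y199.674
G1 X120.046 Y282.761
M5
G00 X161.421 Y151.954
M3 S501
G1 X172.866 Y147.323 F1649
G1 X183.504 Y143.699
G1 X193.337 Y141.083
G1 X202.364 Y139.474
G1 X210.585 Y138.873
G1 X218.000 Y139.279
G1 X224.609 Y140.693
G1 X230.412 Y143.114
M5
G00 X257.462 Y26.866
M3 S501
G1 X259.268 Y34.186 F1649
G1 X248.524 Y50.560
G1 X229.113 Y72.490
G1 X204.919 Y96.473
G1 X179.823 Y119.010
G1 X157.710 Y136.600
G1 X142.463 Y145.742
G1 X137.964 Y142.937
M5
G00 X0.000 Y0.000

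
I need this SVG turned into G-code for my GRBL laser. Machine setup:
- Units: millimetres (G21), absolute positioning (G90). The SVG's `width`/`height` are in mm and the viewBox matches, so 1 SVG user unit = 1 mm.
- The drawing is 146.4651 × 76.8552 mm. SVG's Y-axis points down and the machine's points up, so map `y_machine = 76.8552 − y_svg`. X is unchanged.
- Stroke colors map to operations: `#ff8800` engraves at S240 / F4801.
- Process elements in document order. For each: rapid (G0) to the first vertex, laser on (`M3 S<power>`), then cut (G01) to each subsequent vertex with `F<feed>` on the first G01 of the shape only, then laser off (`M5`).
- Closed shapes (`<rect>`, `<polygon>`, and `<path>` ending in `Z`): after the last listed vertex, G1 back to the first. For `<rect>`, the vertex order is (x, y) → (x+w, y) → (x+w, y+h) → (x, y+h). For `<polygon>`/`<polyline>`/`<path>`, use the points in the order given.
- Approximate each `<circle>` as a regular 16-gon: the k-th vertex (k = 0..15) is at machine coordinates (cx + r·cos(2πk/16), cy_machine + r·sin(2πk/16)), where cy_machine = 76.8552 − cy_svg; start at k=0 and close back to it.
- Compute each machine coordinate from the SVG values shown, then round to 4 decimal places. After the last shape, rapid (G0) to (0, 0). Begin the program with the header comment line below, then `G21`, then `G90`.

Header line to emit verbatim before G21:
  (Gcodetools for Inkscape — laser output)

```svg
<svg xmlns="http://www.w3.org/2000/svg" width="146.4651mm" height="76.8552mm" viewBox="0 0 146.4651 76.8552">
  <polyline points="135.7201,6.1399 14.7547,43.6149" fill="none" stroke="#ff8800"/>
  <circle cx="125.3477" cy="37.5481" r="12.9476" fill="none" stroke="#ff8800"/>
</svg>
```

(Gcodetools for Inkscape — laser output)
G21
G90
G0 X135.7201 Y70.7153
M3 S240
G01 X14.7547 Y33.2403 F4801
M5
G0 X138.2953 Y39.3071
M3 S240
G01 X137.3097 Y44.2619 F4801
G01 X134.5030 Y48.4624
G01 X130.3025 Y51.2691
G01 X125.3477 Y52.2547
G01 X120.3929 Y51.2691
G01 X116.1924 Y48.4624
G01 X113.3857 Y44.2619
G01 X112.4001 Y39.3071
G01 X113.3857 Y34.3523
G01 X116.1924 Y30.1518
G01 X120.3929 Y27.3451
G01 X125.3477 Y26.3595
G01 X130.3025 Y27.3451
G01 X134.5030 Y30.1518
G01 X137.3097 Y34.3523
G01 X138.2953 Y39.3071
M5
G0 X0.0000 Y0.0000

1 u = 1 mm; y_m = 76.8552 − y.

[1] `<polyline>` line segment, #ff8800→engrave S240 F4801: (135.7201,70.7153) → (14.7547,33.2403)

[2] `<circle>` circle, #ff8800→engrave S240 F4801: (138.2953,39.3071) → (137.3097,44.2619) → (134.5030,48.4624) → (130.3025,51.2691) → (125.3477,52.2547) → (120.3929,51.2691) → (116.1924,48.4624) → (113.3857,44.2619) → (112.4001,39.3071) → (113.3857,34.3523) → (116.1924,30.1518) → (120.3929,27.3451) → (125.3477,26.3595) → (130.3025,27.3451) → (134.5030,30.1518) → (137.3097,34.3523) → (138.2953,39.3071) (closed)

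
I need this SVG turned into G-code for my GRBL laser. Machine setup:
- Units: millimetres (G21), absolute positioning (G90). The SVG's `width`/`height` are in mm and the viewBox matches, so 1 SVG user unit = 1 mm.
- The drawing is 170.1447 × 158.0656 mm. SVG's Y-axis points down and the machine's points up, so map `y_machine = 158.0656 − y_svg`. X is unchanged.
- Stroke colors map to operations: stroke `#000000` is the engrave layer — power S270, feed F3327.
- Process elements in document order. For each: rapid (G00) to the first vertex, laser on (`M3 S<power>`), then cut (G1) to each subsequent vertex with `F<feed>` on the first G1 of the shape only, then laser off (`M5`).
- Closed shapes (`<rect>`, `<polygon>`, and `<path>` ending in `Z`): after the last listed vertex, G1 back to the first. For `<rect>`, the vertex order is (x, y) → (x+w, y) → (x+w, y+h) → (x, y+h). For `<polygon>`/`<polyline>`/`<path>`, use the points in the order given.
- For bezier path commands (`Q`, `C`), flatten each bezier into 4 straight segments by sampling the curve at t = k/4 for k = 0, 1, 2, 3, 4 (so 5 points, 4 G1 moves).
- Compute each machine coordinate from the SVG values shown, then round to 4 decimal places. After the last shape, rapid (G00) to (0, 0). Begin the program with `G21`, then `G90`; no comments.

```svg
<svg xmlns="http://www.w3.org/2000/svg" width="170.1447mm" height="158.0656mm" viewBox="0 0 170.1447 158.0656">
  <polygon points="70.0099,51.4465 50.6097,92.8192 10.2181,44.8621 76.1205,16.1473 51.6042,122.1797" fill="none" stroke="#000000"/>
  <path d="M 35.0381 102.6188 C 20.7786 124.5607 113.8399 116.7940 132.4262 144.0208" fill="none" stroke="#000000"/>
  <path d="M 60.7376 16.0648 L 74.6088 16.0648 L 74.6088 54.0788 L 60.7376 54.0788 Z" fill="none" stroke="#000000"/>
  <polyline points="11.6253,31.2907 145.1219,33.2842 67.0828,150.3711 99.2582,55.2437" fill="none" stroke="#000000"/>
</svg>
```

G21
G90
G00 X70.0099 Y106.6191
M3 S270
G1 X50.6097 Y65.2464 F3327
G1 X10.2181 Y113.2035
G1 X76.1205 Y141.9183
G1 X51.6042 Y35.8859
G1 X70.0099 Y106.6191
M5
G00 X35.0381 Y55.4468
M3 S270
G1 X41.6256 Y43.5498 F3327
G1 X71.4150 Y36.7276
G1 X107.3630 Y28.9146
G1 X132.4262 Y14.0448
M5
G00 X60.7376 Y142.0008
M3 S270
G1 X74.6088 Y142.0008 F3327
G1 X74.6088 Y103.9868
G1 X60.7376 Y103.9868
G1 X60.7376 Y142.0008
M5
G00 X11.6253 Y126.7749
M3 S270
G1 X145.1219 Y124.7814 F3327
G1 X67.0828 Y7.6945
G1 X99.2582 Y102.8219
M5
G00 X0.0000 Y0.0000

Since the viewBox matches the mm dimensions, user units are millimetres directly. The only transform is the Y-flip y_m = 158.0656 − y_svg.

Shape 1 is a closed polygon drawn with `<polygon>`. Its stroke #000000 means engrave at S270, F3327. After flipping Y the toolpath is (70.0099,106.6191) → (50.6097,65.2464) → (10.2181,113.2035) → (76.1205,141.9183) → (51.6042,35.8859) → (70.0099,106.6191), returning to the start.

Shape 2 is a cubic bezier drawn with `<path>`. Its stroke #000000 means engrave at S270, F3327. After flipping Y the toolpath is (35.0381,55.4468) → (41.6256,43.5498) → (71.4150,36.7276) → (107.3630,28.9146) → (132.4262,14.0448).

Shape 3 is a rectangle drawn with `<path>`. Its stroke #000000 means engrave at S270, F3327. After flipping Y the toolpath is (60.7376,142.0008) → (74.6088,142.0008) → (74.6088,103.9868) → (60.7376,103.9868) → (60.7376,142.0008), returning to the start.

Shape 4 is a open polyline drawn with `<polyline>`. Its stroke #000000 means engrave at S270, F3327. After flipping Y the toolpath is (11.6253,126.7749) → (145.1219,124.7814) → (67.0828,7.6945) → (99.2582,102.8219).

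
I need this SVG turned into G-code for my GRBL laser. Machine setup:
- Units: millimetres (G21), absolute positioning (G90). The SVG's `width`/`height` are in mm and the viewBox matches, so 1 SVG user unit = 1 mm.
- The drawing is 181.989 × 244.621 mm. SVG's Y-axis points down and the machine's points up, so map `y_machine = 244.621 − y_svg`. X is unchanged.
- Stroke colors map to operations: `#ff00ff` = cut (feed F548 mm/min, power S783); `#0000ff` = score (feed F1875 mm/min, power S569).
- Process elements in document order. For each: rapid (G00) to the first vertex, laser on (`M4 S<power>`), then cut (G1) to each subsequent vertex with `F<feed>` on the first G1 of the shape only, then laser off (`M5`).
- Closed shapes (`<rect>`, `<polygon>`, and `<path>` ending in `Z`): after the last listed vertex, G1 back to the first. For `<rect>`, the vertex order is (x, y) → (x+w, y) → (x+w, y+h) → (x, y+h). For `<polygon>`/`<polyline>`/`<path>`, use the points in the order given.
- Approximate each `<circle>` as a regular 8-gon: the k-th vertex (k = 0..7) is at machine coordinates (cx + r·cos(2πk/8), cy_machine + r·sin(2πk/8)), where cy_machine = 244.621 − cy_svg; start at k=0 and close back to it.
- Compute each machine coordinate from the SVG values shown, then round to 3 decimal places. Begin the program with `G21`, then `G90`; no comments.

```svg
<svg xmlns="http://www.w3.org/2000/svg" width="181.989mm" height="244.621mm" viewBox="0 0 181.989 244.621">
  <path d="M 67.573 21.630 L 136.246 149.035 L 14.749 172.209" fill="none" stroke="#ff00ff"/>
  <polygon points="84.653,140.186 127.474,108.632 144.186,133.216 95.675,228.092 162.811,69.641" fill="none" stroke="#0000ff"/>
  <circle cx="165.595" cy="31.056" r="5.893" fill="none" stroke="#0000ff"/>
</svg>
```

G21
G90
G00 X67.573 Y222.991
M4 S783
G1 X136.246 Y95.586 F548
G1 X14.749 Y72.412
M5
G00 X84.653 Y104.435
M4 S569
G1 X127.474 Y135.989 F1875
G1 X144.186 Y111.405
G1 X95.675 Y16.529
G1 X162.811 Y174.980
G1 X84.653 Y104.435
M5
G00 X171.488 Y213.565
M4 S569
G1 X169.762 Y217.732 F1875
G1 X165.595 Y219.458
G1 X161.428 Y217.732
G1 X159.702 Y213.565
G1 X161.428 Y209.398
G1 X165.595 Y207.672
G1 X169.762 Y209.398
G1 X171.488 Y213.565
M5

viewBox `0 0 181.989 244.621` with mm width/height → 1 unit = 1 mm. Flip: y_m = 244.621 − y_svg.

**Shape 1** — `<path>` open polyline, stroke `#ff00ff` → cut (S783, F548). Machine vertices: (67.573,222.991) → (136.246,95.586) → (14.749,72.412). Open path.

**Shape 2** — `<polygon>` closed polygon, stroke `#0000ff` → score (S569, F1875). Machine vertices: (84.653,104.435) → (127.474,135.989) → (144.186,111.405) → (95.675,16.529) → (162.811,174.980) → (84.653,104.435). Closed: final G1 returns to the first vertex.

**Shape 3** — `<circle>` circle, stroke `#0000ff` → score (S569, F1875). Machine vertices: (171.488,213.565) → (169.762,217.732) → (165.595,219.458) → (161.428,217.732) → (159.702,213.565) → (161.428,209.398) → (165.595,207.672) → (169.762,209.398) → (171.488,213.565). Closed: final G1 returns to the first vertex.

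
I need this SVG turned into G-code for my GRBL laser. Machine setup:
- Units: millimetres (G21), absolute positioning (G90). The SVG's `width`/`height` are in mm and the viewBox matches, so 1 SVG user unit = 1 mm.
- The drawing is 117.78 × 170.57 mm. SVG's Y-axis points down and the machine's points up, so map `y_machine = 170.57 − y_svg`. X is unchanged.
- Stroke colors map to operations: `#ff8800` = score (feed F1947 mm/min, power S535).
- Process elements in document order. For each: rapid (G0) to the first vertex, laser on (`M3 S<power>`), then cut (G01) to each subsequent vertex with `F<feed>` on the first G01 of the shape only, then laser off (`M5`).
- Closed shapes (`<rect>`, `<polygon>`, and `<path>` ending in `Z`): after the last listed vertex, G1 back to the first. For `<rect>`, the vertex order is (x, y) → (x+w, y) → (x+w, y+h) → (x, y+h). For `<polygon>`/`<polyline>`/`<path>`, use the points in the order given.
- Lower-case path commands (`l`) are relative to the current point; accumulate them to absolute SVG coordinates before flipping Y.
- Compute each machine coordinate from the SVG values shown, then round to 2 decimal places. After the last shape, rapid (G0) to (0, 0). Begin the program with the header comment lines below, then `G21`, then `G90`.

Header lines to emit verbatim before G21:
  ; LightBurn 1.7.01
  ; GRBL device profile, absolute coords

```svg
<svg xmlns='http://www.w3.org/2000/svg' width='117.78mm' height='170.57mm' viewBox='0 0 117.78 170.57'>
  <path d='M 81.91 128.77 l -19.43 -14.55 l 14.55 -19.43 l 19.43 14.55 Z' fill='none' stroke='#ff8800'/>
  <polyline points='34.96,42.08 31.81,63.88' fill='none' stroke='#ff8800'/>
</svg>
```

; LightBurn 1.7.01
; GRBL device profile, absolute coords
G21
G90
G0 X81.91 Y41.80
M3 S535
G01 X62.48 Y56.35 F1947
G01 X77.03 Y75.78
G01 X96.46 Y61.23
G01 X81.91 Y41.80
M5
G0 X34.96 Y128.49
M3 S535
G01 X31.81 Y106.69 F1947
M5
G0 X0.00 Y0.00

Since the viewBox matches the mm dimensions, user units are millimetres directly. The only transform is the Y-flip y_m = 170.57 − y_svg.

Shape 1 is a regular polygon drawn with `<path>`. Its stroke #ff8800 means score at S535, F1947. After flipping Y the toolpath is (81.91,41.80) → (62.48,56.35) → (77.03,75.78) → (96.46,61.23) → (81.91,41.80), returning to the start.

Shape 2 is a line segment drawn with `<polyline>`. Its stroke #ff8800 means score at S535, F1947. After flipping Y the toolpath is (34.96,128.49) → (31.81,106.69).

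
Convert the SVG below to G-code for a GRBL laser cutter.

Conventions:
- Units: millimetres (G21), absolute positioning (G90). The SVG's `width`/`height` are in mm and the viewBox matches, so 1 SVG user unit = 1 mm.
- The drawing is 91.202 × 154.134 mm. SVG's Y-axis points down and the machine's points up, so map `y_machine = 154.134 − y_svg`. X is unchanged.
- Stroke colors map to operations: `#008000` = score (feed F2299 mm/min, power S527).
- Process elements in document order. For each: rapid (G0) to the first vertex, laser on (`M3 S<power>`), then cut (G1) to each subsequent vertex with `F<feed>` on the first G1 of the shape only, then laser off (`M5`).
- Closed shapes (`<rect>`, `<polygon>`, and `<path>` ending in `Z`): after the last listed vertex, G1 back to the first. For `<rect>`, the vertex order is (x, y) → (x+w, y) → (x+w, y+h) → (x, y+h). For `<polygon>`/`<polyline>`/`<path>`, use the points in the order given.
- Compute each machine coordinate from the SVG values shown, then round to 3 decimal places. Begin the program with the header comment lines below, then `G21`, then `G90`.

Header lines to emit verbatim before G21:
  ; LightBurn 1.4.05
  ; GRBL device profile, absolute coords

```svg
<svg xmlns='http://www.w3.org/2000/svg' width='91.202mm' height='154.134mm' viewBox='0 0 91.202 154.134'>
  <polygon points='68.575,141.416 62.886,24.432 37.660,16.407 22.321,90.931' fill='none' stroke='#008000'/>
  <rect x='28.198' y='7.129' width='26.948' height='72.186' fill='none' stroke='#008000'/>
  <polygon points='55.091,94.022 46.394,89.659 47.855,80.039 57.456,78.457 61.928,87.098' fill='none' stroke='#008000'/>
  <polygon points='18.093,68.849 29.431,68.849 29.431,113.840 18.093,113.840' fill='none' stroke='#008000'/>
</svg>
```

viewBox `0 0 91.202 154.134` with mm width/height → 1 unit = 1 mm. Flip: y_m = 154.134 − y_svg.

**Shape 1** — `<polygon>` closed polygon, stroke `#008000` → score (S527, F2299). Machine vertices: (68.575,12.718) → (62.886,129.702) → (37.660,137.727) → (22.321,63.203) → (68.575,12.718). Closed: final G1 returns to the first vertex.

**Shape 2** — `<rect>` rectangle, stroke `#008000` → score (S527, F2299). Machine vertices: (28.198,147.005) → (55.146,147.005) → (55.146,74.819) → (28.198,74.819) → (28.198,147.005). Closed: final G1 returns to the first vertex.

**Shape 3** — `<polygon>` regular polygon, stroke `#008000` → score (S527, F2299). Machine vertices: (55.091,60.112) → (46.394,64.475) → (47.855,74.095) → (57.456,75.677) → (61.928,67.036) → (55.091,60.112). Closed: final G1 returns to the first vertex.

**Shape 4** — `<polygon>` rectangle, stroke `#008000` → score (S527, F2299). Machine vertices: (18.093,85.285) → (29.431,85.285) → (29.431,40.294) → (18.093,40.294) → (18.093,85.285). Closed: final G1 returns to the first vertex.

; LightBurn 1.4.05
; GRBL device profile, absolute coords
G21
G90
G0 X68.575 Y12.718
M3 S527
G1 X62.886 Y129.702 F2299
G1 X37.660 Y137.727
G1 X22.321 Y63.203
G1 X68.575 Y12.718
M5
G0 X28.198 Y147.005
M3 S527
G1 X55.146 Y147.005 F2299
G1 X55.146 Y74.819
G1 X28.198 Y74.819
G1 X28.198 Y147.005
M5
G0 X55.091 Y60.112
M3 S527
G1 X46.394 Y64.475 F2299
G1 X47.855 Y74.095
G1 X57.456 Y75.677
G1 X61.928 Y67.036
G1 X55.091 Y60.112
M5
G0 X18.093 Y85.285
M3 S527
G1 X29.431 Y85.285 F2299
G1 X29.431 Y40.294
G1 X18.093 Y40.294
G1 X18.093 Y85.285
M5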